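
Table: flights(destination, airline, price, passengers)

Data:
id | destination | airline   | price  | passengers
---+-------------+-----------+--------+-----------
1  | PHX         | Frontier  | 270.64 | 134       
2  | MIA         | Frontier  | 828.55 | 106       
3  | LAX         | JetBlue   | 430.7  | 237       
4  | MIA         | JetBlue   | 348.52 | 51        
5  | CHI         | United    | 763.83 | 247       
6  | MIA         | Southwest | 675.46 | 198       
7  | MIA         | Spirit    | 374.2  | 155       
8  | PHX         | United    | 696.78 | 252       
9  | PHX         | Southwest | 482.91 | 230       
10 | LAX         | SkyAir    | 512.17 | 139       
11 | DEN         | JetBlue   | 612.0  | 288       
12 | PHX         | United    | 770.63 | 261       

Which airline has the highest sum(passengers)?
SELECT airline, SUM(passengers) as val
FROM flights
GROUP BY airline
ORDER BY val DESC
LIMIT 1

Result: United with sum(passengers) = 760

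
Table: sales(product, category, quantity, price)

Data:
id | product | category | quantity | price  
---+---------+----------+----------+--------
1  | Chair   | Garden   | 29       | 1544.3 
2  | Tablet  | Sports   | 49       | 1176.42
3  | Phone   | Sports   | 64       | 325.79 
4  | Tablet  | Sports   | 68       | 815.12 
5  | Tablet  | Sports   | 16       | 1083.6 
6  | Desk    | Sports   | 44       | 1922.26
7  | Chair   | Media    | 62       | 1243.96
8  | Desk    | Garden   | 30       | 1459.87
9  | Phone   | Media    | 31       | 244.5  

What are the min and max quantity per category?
SELECT category, MIN(quantity), MAX(quantity)
FROM sales
GROUP BY category

Result:
  Garden: min=29, max=30
  Media: min=31, max=62
  Sports: min=16, max=68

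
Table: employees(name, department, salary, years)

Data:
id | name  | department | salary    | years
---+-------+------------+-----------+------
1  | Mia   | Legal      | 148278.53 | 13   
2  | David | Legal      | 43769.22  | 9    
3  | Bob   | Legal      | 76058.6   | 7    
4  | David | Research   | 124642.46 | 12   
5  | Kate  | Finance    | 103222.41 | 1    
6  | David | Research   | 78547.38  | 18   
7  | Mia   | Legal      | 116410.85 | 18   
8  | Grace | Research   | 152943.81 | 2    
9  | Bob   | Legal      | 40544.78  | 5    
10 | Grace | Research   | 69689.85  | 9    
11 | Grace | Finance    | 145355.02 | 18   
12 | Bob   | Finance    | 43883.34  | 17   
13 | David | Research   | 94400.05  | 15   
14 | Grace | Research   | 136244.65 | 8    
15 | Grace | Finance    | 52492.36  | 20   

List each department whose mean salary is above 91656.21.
SELECT department, AVG(salary)
FROM employees
GROUP BY department
HAVING AVG(salary) > 91656.21

Result:
  Research: avg=109411.37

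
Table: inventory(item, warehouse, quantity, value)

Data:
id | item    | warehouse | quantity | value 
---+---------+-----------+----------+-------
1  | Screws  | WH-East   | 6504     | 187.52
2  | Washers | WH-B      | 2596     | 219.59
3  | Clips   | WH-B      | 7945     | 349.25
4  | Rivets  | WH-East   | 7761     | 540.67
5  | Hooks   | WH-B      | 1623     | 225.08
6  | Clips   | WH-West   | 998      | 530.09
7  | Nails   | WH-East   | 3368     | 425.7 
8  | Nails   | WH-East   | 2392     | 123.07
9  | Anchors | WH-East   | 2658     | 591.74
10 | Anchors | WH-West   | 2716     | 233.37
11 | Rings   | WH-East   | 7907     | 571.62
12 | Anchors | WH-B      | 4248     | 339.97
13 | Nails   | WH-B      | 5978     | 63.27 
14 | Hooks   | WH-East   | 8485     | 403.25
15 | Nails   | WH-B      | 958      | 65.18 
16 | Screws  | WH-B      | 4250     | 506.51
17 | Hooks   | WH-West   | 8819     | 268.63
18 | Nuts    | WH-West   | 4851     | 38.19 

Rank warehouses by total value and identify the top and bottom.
SELECT warehouse, SUM(value)
FROM inventory
GROUP BY warehouse
ORDER BY SUM(value)

All groups:
  WH-West: 1070.28
  WH-B: 1768.85
  WH-East: 2843.57

Highest: WH-East (2843.57)
Lowest: WH-West (1070.28)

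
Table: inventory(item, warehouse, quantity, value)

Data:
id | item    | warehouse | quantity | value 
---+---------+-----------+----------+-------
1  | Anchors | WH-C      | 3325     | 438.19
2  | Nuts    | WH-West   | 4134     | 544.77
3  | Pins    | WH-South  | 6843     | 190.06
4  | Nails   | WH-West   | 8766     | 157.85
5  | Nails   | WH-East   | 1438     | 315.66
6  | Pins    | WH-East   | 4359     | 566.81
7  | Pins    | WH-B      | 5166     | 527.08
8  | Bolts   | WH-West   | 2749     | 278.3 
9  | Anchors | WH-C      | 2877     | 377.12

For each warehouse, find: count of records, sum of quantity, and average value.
SELECT warehouse,
       COUNT(*) as cnt,
       SUM(quantity) as total_quantity,
       AVG(value) as avg_value
FROM inventory
GROUP BY warehouse

Result:
  WH-B: 1 records, 5166 total quantity, 527.08 avg value
  WH-C: 2 records, 6202 total quantity, 407.66 avg value
  WH-East: 2 records, 5797 total quantity, 441.24 avg value
  WH-South: 1 records, 6843 total quantity, 190.06 avg value
  WH-West: 3 records, 15649 total quantity, 326.97 avg value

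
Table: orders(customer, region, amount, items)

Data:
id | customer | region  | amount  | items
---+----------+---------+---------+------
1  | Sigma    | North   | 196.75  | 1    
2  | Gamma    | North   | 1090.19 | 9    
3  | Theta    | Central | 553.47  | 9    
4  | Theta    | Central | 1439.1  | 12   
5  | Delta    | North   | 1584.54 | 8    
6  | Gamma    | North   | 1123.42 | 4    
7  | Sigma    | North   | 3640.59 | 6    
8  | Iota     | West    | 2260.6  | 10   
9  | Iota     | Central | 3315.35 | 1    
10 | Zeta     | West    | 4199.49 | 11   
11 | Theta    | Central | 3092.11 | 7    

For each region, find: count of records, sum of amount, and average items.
SELECT region,
       COUNT(*) as cnt,
       SUM(amount) as total_amount,
       AVG(items) as avg_items
FROM orders
GROUP BY region

Result:
  Central: 4 records, 8400.03 total amount, 7.25 avg items
  North: 5 records, 7635.49 total amount, 5.60 avg items
  West: 2 records, 6460.09 total amount, 10.50 avg items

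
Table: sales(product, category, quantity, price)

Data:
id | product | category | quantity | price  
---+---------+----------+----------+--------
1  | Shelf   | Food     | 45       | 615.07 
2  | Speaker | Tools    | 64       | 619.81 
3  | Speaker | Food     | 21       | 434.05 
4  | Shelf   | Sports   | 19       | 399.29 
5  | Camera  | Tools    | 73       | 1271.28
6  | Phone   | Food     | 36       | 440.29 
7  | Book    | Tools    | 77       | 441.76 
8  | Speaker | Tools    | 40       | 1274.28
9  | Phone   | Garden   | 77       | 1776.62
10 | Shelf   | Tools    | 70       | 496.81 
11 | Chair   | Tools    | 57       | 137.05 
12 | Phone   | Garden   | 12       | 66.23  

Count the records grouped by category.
SELECT category, COUNT(*) as count
FROM sales
GROUP BY category

Result:
  Food: 3
  Garden: 2
  Sports: 1
  Tools: 6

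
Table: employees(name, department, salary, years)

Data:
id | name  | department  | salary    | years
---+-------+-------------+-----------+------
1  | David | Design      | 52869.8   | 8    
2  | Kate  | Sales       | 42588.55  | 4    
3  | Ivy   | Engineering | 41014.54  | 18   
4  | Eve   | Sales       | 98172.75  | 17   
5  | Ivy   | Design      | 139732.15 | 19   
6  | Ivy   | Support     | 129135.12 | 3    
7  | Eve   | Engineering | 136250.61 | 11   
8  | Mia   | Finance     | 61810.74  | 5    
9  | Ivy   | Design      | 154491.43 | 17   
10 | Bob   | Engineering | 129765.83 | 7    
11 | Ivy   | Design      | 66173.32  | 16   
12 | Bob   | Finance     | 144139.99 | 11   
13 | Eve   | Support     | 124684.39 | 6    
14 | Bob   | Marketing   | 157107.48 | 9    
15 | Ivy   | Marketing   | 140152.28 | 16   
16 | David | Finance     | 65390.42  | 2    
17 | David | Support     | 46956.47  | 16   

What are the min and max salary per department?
SELECT department, MIN(salary), MAX(salary)
FROM employees
GROUP BY department

Result:
  Design: min=52869.80, max=154491.43
  Engineering: min=41014.54, max=136250.61
  Finance: min=61810.74, max=144139.99
  Marketing: min=140152.28, max=157107.48
  Sales: min=42588.55, max=98172.75
  Support: min=46956.47, max=129135.12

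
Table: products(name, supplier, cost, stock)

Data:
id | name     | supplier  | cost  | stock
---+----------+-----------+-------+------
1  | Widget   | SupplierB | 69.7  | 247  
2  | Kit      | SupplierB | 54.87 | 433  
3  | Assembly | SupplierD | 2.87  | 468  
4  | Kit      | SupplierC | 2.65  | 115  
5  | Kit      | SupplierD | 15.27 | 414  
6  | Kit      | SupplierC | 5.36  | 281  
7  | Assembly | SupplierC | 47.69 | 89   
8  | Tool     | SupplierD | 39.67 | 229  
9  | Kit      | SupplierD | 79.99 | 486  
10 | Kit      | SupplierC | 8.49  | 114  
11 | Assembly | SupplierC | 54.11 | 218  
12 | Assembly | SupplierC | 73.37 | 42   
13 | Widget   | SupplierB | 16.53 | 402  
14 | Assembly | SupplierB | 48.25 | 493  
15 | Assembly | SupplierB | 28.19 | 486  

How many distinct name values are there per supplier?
SELECT supplier, COUNT(DISTINCT name)
FROM products
GROUP BY supplier

Result:
  SupplierB: 3 distinct
  SupplierC: 2 distinct
  SupplierD: 3 distinct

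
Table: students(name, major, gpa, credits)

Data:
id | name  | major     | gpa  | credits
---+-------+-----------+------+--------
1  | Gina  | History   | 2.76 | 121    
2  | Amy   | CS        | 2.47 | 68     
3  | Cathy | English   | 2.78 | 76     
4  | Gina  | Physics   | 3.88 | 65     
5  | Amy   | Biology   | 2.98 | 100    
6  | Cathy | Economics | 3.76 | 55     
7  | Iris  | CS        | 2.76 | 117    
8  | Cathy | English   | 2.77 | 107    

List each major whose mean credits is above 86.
SELECT major, AVG(credits)
FROM students
GROUP BY major
HAVING AVG(credits) > 86

Result:
  Biology: avg=100.00
  CS: avg=92.50
  English: avg=91.50
  History: avg=121.00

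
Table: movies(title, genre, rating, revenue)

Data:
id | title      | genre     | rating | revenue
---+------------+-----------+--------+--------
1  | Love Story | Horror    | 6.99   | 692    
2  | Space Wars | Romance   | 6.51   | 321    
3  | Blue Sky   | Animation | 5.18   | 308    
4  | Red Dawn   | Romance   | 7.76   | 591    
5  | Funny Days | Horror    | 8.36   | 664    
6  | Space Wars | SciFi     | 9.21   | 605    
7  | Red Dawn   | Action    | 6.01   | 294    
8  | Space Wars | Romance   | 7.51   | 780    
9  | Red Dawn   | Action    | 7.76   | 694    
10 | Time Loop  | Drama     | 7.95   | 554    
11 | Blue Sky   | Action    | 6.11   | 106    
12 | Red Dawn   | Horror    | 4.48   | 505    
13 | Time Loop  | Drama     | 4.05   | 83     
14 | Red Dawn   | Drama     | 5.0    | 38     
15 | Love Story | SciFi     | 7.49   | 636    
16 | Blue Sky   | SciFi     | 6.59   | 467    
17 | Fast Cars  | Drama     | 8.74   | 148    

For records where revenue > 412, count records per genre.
SELECT genre, COUNT(*)
FROM movies
WHERE revenue > 412
GROUP BY genre

Note: WHERE filters rows before grouping.

Result:
  Action: 1
  Drama: 1
  Horror: 3
  Romance: 2
  SciFi: 3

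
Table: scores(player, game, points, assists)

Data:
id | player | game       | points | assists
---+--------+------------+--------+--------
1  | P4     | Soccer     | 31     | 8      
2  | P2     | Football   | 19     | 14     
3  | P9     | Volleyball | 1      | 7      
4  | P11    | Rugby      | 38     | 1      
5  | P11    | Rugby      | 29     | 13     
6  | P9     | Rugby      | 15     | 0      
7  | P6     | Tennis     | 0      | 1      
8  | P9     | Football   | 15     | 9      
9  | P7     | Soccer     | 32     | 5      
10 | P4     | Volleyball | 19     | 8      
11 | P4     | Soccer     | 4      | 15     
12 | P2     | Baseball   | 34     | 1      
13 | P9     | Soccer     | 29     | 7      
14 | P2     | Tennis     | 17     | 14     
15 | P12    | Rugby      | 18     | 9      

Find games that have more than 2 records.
SELECT game, COUNT(*) as cnt
FROM scores
GROUP BY game
HAVING COUNT(*) > 2

Result:
  Rugby: 4
  Soccer: 4

Note: HAVING filters groups after aggregation, WHERE filters rows before.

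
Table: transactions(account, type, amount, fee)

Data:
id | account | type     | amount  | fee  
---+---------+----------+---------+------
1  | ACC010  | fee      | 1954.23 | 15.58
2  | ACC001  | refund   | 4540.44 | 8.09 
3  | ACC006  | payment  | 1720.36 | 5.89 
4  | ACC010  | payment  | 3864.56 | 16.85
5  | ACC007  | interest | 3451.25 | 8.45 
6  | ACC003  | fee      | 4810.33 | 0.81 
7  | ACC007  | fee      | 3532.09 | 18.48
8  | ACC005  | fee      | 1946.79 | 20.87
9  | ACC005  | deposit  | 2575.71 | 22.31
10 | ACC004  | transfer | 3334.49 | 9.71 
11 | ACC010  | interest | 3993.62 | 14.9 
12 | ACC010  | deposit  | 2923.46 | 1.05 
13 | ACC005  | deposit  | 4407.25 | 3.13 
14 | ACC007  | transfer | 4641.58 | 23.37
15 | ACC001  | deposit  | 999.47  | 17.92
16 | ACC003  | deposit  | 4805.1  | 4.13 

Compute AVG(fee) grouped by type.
SELECT type, AVG(fee) as result
FROM transactions
GROUP BY type

Result:
  deposit: 9.71
  fee: 13.94
  interest: 11.68
  payment: 11.37
  refund: 8.09
  transfer: 16.54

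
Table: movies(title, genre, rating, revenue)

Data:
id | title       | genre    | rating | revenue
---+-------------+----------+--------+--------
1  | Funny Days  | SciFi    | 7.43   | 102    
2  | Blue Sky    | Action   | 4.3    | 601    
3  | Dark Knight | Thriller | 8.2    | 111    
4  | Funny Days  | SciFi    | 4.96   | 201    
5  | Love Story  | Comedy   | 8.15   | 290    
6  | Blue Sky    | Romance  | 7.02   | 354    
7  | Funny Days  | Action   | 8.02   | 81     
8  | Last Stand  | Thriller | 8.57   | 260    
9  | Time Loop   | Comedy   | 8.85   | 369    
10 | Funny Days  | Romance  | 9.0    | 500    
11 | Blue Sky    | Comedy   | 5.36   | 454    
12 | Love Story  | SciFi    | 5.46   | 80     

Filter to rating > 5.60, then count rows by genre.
SELECT genre, COUNT(*)
FROM movies
WHERE rating > 5.60
GROUP BY genre

Note: WHERE filters rows before grouping.

Result:
  Action: 1
  Comedy: 2
  Romance: 2
  SciFi: 1
  Thriller: 2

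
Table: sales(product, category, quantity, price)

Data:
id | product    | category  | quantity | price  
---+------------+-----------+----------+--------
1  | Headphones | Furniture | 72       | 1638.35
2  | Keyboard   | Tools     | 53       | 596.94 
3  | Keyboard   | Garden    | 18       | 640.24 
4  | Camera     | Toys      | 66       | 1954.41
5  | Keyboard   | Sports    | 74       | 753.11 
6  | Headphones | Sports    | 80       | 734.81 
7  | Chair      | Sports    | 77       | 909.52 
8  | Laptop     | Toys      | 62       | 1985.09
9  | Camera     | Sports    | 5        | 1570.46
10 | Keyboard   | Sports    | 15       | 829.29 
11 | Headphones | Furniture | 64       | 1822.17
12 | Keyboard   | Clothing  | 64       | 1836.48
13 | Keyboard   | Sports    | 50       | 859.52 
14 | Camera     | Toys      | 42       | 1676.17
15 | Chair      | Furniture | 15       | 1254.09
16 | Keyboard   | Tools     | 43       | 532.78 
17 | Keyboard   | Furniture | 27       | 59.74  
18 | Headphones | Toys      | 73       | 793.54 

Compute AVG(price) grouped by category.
SELECT category, AVG(price) as result
FROM sales
GROUP BY category

Result:
  Clothing: 1836.48
  Furniture: 1193.59
  Garden: 640.24
  Sports: 942.79
  Tools: 564.86
  Toys: 1602.30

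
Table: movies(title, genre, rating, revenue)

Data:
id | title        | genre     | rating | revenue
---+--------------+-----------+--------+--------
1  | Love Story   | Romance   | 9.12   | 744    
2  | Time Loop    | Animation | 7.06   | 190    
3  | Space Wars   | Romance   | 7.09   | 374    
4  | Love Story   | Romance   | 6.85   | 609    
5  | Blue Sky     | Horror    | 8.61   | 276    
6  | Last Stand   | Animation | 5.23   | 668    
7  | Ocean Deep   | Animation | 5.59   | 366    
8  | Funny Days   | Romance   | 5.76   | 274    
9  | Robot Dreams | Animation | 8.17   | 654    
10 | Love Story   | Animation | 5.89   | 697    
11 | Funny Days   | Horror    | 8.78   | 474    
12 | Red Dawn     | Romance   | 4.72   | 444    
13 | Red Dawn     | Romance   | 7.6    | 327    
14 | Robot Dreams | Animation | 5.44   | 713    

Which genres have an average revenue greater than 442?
SELECT genre, AVG(revenue)
FROM movies
GROUP BY genre
HAVING AVG(revenue) > 442

Result:
  Animation: avg=548.00
  Romance: avg=462.00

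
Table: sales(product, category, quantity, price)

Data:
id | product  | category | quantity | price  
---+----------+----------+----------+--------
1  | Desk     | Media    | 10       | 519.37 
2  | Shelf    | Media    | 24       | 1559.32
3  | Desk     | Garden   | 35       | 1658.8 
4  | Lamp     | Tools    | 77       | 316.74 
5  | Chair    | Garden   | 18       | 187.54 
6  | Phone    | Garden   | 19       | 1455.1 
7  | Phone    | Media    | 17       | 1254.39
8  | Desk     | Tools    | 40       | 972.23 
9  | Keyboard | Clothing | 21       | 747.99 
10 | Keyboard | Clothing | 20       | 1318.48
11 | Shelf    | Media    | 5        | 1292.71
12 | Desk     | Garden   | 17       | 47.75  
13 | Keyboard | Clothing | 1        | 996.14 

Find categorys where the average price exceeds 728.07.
SELECT category, AVG(price)
FROM sales
GROUP BY category
HAVING AVG(price) > 728.07

Result:
  Clothing: avg=1020.87
  Garden: avg=837.30
  Media: avg=1156.45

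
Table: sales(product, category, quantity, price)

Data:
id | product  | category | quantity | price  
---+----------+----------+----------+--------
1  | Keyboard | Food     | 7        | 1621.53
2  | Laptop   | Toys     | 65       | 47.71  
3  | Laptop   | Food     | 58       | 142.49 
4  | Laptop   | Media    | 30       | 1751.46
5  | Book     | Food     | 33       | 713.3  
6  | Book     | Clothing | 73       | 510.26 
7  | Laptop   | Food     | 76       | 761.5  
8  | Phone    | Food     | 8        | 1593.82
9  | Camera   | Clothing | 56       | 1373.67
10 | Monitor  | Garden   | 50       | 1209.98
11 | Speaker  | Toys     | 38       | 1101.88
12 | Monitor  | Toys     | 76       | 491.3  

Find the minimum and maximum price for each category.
SELECT category, MIN(price), MAX(price)
FROM sales
GROUP BY category

Result:
  Clothing: min=510.26, max=1373.67
  Food: min=142.49, max=1621.53
  Garden: min=1209.98, max=1209.98
  Media: min=1751.46, max=1751.46
  Toys: min=47.71, max=1101.88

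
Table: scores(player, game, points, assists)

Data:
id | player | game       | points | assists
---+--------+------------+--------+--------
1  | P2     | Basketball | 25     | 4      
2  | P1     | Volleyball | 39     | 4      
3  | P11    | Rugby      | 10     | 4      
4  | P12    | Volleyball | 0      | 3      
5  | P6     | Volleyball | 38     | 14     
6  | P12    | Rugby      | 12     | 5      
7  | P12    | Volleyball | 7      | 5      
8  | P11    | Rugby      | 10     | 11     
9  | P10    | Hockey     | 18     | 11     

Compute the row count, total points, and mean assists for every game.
SELECT game,
       COUNT(*) as cnt,
       SUM(points) as total_points,
       AVG(assists) as avg_assists
FROM scores
GROUP BY game

Result:
  Basketball: 1 records, 25 total points, 4.00 avg assists
  Hockey: 1 records, 18 total points, 11.00 avg assists
  Rugby: 3 records, 32 total points, 6.67 avg assists
  Volleyball: 4 records, 84 total points, 6.50 avg assists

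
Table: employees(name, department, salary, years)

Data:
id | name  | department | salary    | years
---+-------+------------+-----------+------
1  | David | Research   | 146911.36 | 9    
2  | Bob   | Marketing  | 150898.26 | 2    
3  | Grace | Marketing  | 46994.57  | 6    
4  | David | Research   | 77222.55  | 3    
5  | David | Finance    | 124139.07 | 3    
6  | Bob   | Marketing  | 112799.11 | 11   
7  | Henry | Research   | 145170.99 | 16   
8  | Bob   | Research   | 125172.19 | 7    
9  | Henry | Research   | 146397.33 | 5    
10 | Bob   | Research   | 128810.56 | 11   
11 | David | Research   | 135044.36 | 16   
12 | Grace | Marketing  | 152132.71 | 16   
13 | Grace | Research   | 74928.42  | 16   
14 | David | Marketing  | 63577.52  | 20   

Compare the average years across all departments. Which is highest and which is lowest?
SELECT department, AVG(years)
FROM employees
GROUP BY department
ORDER BY AVG(years)

All groups:
  Finance: 3.00
  Research: 10.38
  Marketing: 11.00

Highest: Marketing (11.00)
Lowest: Finance (3.00)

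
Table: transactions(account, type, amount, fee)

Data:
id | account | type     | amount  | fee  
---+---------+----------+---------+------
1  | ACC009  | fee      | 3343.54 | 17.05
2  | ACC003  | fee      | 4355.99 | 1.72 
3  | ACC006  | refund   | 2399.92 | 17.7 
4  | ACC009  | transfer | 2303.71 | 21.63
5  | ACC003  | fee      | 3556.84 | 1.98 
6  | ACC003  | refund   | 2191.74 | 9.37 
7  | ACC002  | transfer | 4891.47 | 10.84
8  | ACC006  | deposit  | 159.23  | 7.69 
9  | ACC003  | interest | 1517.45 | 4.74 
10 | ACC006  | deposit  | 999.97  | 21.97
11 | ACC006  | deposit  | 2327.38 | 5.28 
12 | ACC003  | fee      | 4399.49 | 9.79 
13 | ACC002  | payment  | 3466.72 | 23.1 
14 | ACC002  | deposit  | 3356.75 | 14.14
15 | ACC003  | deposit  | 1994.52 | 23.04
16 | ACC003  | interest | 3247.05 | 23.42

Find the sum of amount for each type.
SELECT type, SUM(amount) as result
FROM transactions
GROUP BY type

Result:
  deposit: 8837.85
  fee: 15655.86
  interest: 4764.50
  payment: 3466.72
  refund: 4591.66
  transfer: 7195.18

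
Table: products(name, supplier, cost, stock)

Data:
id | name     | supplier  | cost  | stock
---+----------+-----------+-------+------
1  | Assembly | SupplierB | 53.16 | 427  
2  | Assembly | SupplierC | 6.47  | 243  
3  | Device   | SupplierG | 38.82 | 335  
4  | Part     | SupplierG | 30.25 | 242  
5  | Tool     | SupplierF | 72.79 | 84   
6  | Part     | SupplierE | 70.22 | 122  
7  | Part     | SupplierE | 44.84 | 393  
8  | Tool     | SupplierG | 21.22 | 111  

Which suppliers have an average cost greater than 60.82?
SELECT supplier, AVG(cost)
FROM products
GROUP BY supplier
HAVING AVG(cost) > 60.82

Result:
  SupplierF: avg=72.79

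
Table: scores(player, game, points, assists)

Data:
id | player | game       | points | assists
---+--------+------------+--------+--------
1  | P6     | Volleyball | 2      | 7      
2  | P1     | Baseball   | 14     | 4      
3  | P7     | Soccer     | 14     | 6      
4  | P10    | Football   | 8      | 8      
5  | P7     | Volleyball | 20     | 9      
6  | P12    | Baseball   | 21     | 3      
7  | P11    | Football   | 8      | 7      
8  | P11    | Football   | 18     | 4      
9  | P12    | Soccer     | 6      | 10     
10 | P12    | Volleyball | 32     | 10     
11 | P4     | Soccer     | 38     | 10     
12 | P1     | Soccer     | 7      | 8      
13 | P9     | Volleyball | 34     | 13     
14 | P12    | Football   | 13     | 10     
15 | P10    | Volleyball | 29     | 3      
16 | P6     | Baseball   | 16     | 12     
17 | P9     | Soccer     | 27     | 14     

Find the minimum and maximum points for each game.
SELECT game, MIN(points), MAX(points)
FROM scores
GROUP BY game

Result:
  Baseball: min=14, max=21
  Football: min=8, max=18
  Soccer: min=6, max=38
  Volleyball: min=2, max=34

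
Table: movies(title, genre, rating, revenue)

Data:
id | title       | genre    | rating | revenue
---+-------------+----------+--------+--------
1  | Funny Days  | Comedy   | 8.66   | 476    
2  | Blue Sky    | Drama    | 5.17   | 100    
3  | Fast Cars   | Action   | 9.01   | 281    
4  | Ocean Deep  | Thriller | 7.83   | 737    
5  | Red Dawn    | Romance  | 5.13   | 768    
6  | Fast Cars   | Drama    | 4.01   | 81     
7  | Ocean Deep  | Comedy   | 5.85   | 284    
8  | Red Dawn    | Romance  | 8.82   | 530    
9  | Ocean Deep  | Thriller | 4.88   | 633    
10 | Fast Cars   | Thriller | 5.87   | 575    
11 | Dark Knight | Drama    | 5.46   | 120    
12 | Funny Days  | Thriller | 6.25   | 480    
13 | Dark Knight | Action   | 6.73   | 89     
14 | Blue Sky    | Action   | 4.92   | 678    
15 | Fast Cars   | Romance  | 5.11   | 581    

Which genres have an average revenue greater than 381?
SELECT genre, AVG(revenue)
FROM movies
GROUP BY genre
HAVING AVG(revenue) > 381

Result:
  Romance: avg=626.33
  Thriller: avg=606.25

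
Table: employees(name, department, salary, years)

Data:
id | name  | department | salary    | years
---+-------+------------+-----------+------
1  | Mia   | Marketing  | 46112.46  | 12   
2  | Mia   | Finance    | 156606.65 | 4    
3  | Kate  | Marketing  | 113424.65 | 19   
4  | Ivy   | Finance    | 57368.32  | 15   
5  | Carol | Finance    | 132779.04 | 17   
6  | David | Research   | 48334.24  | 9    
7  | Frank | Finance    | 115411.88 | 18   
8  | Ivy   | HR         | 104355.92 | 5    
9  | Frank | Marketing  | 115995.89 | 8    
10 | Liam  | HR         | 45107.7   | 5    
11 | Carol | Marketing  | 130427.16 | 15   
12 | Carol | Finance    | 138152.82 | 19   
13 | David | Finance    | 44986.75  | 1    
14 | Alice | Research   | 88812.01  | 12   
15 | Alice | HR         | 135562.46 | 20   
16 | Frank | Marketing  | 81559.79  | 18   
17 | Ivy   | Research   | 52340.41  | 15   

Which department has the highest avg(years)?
SELECT department, AVG(years) as val
FROM employees
GROUP BY department
ORDER BY val DESC
LIMIT 1

Result: Marketing with avg(years) = 14.40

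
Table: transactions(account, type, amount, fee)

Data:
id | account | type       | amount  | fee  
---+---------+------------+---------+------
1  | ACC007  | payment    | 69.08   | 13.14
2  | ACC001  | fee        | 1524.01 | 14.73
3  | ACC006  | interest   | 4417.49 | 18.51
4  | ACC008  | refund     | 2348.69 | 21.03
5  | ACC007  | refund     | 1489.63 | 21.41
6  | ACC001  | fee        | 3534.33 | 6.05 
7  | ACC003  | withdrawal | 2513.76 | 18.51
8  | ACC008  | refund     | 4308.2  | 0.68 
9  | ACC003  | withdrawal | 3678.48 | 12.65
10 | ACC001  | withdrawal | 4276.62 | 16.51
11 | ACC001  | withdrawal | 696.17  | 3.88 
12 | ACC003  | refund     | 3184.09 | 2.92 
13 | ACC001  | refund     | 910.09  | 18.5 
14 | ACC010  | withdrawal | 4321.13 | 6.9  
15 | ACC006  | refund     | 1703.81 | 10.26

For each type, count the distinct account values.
SELECT type, COUNT(DISTINCT account)
FROM transactions
GROUP BY type

Result:
  fee: 1 distinct
  interest: 1 distinct
  payment: 1 distinct
  refund: 5 distinct
  withdrawal: 3 distinct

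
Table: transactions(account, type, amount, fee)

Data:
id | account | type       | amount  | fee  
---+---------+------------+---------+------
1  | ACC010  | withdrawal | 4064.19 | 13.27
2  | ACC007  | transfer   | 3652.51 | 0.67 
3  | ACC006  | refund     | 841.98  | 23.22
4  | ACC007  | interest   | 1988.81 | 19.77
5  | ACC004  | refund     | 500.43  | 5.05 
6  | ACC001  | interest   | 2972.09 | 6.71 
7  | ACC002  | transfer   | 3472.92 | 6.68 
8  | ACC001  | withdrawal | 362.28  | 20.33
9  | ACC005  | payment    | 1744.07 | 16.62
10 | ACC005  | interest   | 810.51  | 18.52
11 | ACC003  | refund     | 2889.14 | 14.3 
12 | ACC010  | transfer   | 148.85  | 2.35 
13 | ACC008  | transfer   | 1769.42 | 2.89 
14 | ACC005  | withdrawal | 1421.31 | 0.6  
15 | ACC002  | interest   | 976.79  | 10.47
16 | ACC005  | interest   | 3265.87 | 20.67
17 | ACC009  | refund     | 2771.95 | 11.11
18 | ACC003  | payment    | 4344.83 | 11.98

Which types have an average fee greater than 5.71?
SELECT type, AVG(fee)
FROM transactions
GROUP BY type
HAVING AVG(fee) > 5.71

Result:
  interest: avg=15.23
  payment: avg=14.30
  refund: avg=13.42
  withdrawal: avg=11.40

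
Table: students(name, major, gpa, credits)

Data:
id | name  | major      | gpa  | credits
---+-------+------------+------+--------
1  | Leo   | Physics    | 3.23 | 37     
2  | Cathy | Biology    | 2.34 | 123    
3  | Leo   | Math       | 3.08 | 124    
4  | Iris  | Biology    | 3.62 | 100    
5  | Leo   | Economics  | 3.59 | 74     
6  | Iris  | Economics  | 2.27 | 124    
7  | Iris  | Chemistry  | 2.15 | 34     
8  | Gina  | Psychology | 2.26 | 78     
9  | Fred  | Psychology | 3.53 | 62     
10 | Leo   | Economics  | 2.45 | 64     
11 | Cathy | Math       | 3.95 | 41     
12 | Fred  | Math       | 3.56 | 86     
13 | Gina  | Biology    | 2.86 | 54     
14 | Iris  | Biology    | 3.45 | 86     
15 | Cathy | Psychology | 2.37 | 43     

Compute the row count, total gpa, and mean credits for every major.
SELECT major,
       COUNT(*) as cnt,
       SUM(gpa) as total_gpa,
       AVG(credits) as avg_credits
FROM students
GROUP BY major

Result:
  Biology: 4 records, 12.27 total gpa, 90.75 avg credits
  Chemistry: 1 records, 2.15 total gpa, 34.00 avg credits
  Economics: 3 records, 8.31 total gpa, 87.33 avg credits
  Math: 3 records, 10.59 total gpa, 83.67 avg credits
  Physics: 1 records, 3.23 total gpa, 37.00 avg credits
  Psychology: 3 records, 8.16 total gpa, 61.00 avg credits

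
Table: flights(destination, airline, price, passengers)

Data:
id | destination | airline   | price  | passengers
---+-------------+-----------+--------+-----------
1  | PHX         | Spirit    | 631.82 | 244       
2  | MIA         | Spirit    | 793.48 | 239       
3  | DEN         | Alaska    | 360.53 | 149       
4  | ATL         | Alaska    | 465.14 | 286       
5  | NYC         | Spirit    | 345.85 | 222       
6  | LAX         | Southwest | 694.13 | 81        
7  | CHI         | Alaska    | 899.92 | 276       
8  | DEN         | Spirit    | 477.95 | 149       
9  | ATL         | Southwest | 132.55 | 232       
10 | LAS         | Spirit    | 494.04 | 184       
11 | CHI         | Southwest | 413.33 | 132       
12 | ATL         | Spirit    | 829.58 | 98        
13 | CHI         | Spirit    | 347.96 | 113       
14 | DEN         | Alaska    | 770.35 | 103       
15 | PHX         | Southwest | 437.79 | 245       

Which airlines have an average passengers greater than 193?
SELECT airline, AVG(passengers)
FROM flights
GROUP BY airline
HAVING AVG(passengers) > 193

Result:
  Alaska: avg=203.50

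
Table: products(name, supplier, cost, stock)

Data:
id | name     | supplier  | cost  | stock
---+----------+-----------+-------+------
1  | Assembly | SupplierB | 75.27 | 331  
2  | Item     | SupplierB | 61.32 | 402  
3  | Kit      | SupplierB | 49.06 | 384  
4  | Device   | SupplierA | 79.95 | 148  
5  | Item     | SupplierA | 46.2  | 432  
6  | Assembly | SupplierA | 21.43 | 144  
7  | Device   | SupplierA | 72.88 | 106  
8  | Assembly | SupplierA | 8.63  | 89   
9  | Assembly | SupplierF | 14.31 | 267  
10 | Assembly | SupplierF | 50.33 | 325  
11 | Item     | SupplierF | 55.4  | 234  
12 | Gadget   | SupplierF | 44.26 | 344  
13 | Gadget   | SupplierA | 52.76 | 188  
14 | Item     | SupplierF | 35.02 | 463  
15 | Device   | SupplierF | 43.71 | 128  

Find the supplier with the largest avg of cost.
SELECT supplier, AVG(cost) as val
FROM products
GROUP BY supplier
ORDER BY val DESC
LIMIT 1

Result: SupplierB with avg(cost) = 61.88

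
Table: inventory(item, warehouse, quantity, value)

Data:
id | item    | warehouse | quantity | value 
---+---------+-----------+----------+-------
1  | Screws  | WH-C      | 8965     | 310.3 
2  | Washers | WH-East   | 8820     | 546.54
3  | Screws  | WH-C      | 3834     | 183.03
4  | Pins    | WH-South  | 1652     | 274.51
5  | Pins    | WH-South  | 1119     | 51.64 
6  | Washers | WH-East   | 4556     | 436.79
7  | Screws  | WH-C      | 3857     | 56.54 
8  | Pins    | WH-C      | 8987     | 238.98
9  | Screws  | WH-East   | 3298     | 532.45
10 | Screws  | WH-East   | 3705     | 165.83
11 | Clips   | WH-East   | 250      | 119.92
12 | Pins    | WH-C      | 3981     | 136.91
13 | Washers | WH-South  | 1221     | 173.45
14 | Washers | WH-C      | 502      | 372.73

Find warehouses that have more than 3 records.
SELECT warehouse, COUNT(*) as cnt
FROM inventory
GROUP BY warehouse
HAVING COUNT(*) > 3

Result:
  WH-C: 6
  WH-East: 5

Note: HAVING filters groups after aggregation, WHERE filters rows before.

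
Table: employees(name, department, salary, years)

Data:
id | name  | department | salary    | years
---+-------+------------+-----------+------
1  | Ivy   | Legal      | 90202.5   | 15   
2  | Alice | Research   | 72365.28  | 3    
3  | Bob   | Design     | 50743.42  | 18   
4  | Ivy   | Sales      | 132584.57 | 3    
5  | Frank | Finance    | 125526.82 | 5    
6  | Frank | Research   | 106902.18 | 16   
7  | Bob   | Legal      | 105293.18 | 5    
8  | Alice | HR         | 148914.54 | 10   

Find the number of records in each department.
SELECT department, COUNT(*) as count
FROM employees
GROUP BY department

Result:
  Design: 1
  Finance: 1
  HR: 1
  Legal: 2
  Research: 2
  Sales: 1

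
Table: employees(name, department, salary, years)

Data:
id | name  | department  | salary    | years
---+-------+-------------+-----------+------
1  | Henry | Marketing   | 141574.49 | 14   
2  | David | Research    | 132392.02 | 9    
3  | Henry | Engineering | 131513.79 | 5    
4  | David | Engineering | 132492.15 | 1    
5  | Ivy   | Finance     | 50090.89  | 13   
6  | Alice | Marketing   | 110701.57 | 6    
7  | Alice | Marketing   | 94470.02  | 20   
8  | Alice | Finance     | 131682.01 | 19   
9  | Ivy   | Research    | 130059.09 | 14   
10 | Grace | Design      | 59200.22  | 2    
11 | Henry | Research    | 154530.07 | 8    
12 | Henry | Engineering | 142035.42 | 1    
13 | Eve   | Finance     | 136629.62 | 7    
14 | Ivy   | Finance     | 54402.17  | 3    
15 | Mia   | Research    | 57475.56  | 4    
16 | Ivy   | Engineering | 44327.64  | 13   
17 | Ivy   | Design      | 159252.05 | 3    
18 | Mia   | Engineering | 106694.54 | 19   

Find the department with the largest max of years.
SELECT department, MAX(years) as val
FROM employees
GROUP BY department
ORDER BY val DESC
LIMIT 1

Result: Marketing with max(years) = 20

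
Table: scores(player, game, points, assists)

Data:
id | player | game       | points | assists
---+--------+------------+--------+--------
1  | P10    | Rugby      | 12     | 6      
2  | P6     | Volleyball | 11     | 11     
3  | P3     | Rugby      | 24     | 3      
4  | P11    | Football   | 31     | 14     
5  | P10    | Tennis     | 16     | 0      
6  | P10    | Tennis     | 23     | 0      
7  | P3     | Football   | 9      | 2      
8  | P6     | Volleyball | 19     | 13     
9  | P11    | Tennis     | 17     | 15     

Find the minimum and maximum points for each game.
SELECT game, MIN(points), MAX(points)
FROM scores
GROUP BY game

Result:
  Football: min=9, max=31
  Rugby: min=12, max=24
  Tennis: min=16, max=23
  Volleyball: min=11, max=19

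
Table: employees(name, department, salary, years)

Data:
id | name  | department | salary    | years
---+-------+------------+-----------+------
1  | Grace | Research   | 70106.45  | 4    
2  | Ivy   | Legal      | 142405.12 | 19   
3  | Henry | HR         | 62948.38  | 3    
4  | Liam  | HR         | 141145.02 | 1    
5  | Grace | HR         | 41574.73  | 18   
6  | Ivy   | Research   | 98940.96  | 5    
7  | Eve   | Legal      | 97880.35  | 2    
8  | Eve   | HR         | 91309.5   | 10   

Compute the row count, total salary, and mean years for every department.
SELECT department,
       COUNT(*) as cnt,
       SUM(salary) as total_salary,
       AVG(years) as avg_years
FROM employees
GROUP BY department

Result:
  HR: 4 records, 336977.63 total salary, 8.00 avg years
  Legal: 2 records, 240285.47 total salary, 10.50 avg years
  Research: 2 records, 169047.41 total salary, 4.50 avg years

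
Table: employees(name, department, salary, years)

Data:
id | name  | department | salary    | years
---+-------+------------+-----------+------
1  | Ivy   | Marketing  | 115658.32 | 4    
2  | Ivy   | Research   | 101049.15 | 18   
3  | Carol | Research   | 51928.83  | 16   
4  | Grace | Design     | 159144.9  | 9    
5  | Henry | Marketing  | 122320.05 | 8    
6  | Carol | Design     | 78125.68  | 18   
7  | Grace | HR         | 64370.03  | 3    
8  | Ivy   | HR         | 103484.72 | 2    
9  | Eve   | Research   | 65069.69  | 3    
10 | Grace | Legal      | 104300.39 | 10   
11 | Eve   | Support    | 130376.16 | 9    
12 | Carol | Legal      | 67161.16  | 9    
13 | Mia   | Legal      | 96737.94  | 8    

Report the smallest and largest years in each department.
SELECT department, MIN(years), MAX(years)
FROM employees
GROUP BY department

Result:
  Design: min=9, max=18
  HR: min=2, max=3
  Legal: min=8, max=10
  Marketing: min=4, max=8
  Research: min=3, max=18
  Support: min=9, max=9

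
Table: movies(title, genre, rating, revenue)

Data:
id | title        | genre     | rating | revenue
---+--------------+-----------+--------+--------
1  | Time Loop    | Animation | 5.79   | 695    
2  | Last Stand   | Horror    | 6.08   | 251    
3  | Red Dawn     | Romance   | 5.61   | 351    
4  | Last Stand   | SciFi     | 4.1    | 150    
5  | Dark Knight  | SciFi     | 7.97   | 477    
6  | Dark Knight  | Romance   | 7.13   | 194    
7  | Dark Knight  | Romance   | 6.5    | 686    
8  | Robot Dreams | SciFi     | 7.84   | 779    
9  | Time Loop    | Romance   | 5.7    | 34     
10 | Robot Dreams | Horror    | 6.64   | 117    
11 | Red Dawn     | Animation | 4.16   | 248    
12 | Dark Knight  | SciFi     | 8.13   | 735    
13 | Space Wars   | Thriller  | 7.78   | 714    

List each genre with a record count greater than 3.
SELECT genre, COUNT(*) as cnt
FROM movies
GROUP BY genre
HAVING COUNT(*) > 3

Result:
  Romance: 4
  SciFi: 4

Note: HAVING filters groups after aggregation, WHERE filters rows before.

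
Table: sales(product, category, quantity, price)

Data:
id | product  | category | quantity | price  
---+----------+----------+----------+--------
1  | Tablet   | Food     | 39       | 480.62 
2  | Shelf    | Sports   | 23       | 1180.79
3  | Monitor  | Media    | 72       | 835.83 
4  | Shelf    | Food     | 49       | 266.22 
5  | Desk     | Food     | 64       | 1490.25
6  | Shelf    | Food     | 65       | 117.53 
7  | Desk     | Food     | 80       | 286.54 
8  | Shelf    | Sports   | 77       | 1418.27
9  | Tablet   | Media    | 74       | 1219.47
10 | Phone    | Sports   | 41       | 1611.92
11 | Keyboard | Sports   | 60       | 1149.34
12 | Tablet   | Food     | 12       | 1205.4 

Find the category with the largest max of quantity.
SELECT category, MAX(quantity) as val
FROM sales
GROUP BY category
ORDER BY val DESC
LIMIT 1

Result: Food with max(quantity) = 80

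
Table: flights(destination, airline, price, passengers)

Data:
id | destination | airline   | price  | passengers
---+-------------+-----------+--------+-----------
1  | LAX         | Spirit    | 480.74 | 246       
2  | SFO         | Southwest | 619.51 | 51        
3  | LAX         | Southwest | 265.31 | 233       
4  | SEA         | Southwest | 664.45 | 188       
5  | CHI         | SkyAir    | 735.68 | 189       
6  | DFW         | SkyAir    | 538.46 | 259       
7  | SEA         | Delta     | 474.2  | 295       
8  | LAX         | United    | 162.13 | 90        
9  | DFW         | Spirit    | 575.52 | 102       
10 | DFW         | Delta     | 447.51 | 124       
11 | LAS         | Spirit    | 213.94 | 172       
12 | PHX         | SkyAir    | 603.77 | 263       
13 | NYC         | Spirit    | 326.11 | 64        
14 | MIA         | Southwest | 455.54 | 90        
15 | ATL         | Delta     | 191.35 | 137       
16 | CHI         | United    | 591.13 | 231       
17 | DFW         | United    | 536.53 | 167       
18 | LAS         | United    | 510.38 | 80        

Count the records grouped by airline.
SELECT airline, COUNT(*) as count
FROM flights
GROUP BY airline

Result:
  Delta: 3
  SkyAir: 3
  Southwest: 4
  Spirit: 4
  United: 4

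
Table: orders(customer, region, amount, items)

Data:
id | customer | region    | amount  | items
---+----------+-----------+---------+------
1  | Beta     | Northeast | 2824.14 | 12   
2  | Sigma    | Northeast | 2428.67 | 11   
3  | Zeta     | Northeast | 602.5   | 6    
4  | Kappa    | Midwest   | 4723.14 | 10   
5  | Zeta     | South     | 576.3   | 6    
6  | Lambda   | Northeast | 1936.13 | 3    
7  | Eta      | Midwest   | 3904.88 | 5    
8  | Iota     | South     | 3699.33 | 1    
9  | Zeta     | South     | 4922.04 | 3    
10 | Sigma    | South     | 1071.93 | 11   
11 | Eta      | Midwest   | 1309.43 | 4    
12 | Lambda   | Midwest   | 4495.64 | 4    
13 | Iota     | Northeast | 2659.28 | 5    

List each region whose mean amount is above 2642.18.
SELECT region, AVG(amount)
FROM orders
GROUP BY region
HAVING AVG(amount) > 2642.18

Result:
  Midwest: avg=3608.27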